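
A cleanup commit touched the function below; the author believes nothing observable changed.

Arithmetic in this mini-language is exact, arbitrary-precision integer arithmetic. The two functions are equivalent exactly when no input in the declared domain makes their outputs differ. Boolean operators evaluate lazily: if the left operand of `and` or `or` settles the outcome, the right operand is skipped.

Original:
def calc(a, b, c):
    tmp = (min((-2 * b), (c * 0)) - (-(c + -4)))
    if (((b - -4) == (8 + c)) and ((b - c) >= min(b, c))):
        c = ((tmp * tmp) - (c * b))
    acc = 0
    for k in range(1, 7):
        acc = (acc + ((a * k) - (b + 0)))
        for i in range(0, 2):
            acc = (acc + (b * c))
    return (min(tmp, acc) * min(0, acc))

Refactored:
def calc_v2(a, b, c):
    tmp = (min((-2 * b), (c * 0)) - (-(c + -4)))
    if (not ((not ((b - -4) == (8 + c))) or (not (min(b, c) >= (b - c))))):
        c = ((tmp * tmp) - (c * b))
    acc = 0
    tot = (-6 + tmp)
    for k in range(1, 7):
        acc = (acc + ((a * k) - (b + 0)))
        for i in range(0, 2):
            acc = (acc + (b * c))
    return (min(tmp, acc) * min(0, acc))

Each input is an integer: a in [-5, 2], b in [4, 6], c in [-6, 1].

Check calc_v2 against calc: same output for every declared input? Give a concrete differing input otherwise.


These are not equivalent — on a=-5, b=4, c=0 the outputs split (0 vs 16641).
calc: tmp becomes -12; next (((b - -4) == (8 + c)) and ((b - c) >= min(b, c))) evaluates to true; next c becomes 144; next acc becomes 0; next at k=1:; next acc becomes -9; next at i=0:; next acc becomes 567; next at i=1:; next acc becomes 1143; next at k=2:; next acc becomes 1129; next at i=0:; next acc becomes 1705; next at i=1:; next acc becomes 2281; next at k=3:; next acc becomes 2262; next at i=0:; next acc becomes 2838; next at i=1:; next acc becomes 3414; next at k=4:; next acc becomes 3390; next at i=0:; next acc becomes 3966; next at i=1:; next acc becomes 4542; next at k=5:; next acc becomes 4513; next at i=0:; next acc becomes 5089; next at i=1:; next acc becomes 5665; next at k=6:; next acc becomes 5631; next at i=0:; next acc becomes 6207; next at i=1:; next acc becomes 6783; next final value 0
calc_v2: tmp becomes -12; next (not ((not ((b - -4) == (8 + c))) or (not (min(b, c) >= (b - c))))) evaluates to false; next acc becomes 0; next tot becomes -18; next at k=1:; next acc becomes -9; next at i=0:; next acc becomes -9; next at i=1:; next acc becomes -9; next at k=2:; next acc becomes -23; next at i=0:; next acc becomes -23; next at i=1:; next acc becomes -23; next at k=3:; next acc becomes -42; next at i=0:; next acc becomes -42; next at i=1:; next acc becomes -42; next at k=4:; next acc becomes -66; next at i=0:; next acc becomes -66; next at i=1:; next acc becomes -66; next at k=5:; next acc becomes -95; next at i=0:; next acc becomes -95; next at i=1:; next acc becomes -95; next at k=6:; next acc becomes -129; next at i=0:; next acc becomes -129; next at i=1:; next acc becomes -129; next final value 16641
verdict: not equivalent; witness: a=-5, b=4, c=0


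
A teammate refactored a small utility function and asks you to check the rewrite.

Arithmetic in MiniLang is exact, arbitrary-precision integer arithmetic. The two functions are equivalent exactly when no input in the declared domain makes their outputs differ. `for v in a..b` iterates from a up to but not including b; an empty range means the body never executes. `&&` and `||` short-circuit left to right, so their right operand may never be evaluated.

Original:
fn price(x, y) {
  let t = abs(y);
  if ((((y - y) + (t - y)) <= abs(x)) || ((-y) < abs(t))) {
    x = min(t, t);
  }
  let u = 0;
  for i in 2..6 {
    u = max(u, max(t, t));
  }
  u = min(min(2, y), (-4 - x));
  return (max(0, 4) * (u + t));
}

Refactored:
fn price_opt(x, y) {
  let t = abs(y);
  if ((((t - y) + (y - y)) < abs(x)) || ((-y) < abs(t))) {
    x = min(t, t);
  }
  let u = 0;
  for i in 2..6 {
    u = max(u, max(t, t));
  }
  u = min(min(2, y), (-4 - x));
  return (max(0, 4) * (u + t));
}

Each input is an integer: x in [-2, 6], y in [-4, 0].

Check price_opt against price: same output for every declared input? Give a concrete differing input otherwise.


Run the pair on x=-2, y=-1.
price: t=1, then ((((y - y) + (t - y)) <= abs(x)) || ((-y) < abs(t))) is true, then x=1, then u=0, then (i=2), then u=1, then (i=3), then u=1, then (i=4), then u=1, then (i=5), then u=1, then u=-5, then returns -16
price_opt: t=1, then ((((t - y) + (y - y)) < abs(x)) || ((-y) < abs(t))) is false, then u=0, then (i=2), then u=1, then (i=3), then u=1, then (i=4), then u=1, then (i=5), then u=1, then u=-2, then returns -4
-16 and -4 differ, so these are not the same function on this domain.
verdict: not equivalent; witness: x=-2, y=-1


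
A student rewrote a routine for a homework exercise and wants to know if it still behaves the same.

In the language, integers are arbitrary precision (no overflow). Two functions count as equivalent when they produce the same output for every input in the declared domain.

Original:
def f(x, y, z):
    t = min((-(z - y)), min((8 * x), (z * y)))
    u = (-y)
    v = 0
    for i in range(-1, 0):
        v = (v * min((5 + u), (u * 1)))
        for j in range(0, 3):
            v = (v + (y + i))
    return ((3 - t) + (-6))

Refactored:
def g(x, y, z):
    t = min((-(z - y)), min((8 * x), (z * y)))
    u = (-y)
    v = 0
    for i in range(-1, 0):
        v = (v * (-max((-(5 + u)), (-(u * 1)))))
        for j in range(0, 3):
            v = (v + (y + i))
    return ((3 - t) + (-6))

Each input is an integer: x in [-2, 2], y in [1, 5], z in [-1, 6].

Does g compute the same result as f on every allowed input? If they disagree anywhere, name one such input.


This is a faithful refactor — min/max/abs usage differs, but the computed results match everywhere.
One worked example (x=-1, y=4, z=-1) — f: t=-8, then u=-4, then v=0, then (i=-1), then v=0, then (j=0), then v=3, then (j=1), then v=6, then (j=2), then v=9, then returns 5; g: t=-8, then u=-4, then v=0, then (i=-1), then v=0, then (j=0), then v=3, then (j=1), then v=6, then (j=2), then v=9, then returns 5; agreement on 5.
Checked all 200 inputs in the declared domain: the outputs agree on every one.
verdict: equivalent


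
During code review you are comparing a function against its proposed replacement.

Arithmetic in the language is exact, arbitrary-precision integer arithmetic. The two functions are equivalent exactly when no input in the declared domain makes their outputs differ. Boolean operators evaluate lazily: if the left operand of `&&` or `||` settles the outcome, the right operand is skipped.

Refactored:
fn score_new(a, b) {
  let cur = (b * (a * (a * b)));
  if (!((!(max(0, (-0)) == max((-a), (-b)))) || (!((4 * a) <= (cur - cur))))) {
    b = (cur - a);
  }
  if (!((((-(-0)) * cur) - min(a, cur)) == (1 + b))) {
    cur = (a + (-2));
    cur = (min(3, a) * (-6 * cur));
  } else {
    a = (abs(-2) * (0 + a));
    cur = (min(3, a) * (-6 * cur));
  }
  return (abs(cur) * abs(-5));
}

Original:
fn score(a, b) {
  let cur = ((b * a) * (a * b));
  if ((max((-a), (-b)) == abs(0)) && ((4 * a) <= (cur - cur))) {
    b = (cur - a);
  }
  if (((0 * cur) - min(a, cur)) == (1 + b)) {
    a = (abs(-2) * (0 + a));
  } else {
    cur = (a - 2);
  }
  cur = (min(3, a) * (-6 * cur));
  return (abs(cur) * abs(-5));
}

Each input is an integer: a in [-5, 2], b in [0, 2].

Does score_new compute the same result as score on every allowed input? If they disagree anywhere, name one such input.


Comparing the listings, the differences include: constant usage differs, arithmetic usage differs, boolean connective usage differs, statement counts differ, min/max/abs usage differs.
One worked example (a=0, b=2) — score: cur=0, then ((max((-a), (-b)) == abs(0)) && ((4 * a) <= (cur - cur))) is true, then b=0, then (((0 * cur) - min(a, cur)) == (1 + b)) is false, then cur=-2, then cur=0, then returns 0; score_new: cur=0, then (!((!(max(0, (-0)) == max((-a), (-b)))) || (!((4 * a) <= (cur - cur))))) is true, then b=0, then (!((((-(-0)) * cur) - min(a, cur)) == (1 + b))) is true, then cur=-2, then cur=0, then returns 0; agreement on 0.
Every one of the 24 inputs gives matching results.
verdict: equivalent


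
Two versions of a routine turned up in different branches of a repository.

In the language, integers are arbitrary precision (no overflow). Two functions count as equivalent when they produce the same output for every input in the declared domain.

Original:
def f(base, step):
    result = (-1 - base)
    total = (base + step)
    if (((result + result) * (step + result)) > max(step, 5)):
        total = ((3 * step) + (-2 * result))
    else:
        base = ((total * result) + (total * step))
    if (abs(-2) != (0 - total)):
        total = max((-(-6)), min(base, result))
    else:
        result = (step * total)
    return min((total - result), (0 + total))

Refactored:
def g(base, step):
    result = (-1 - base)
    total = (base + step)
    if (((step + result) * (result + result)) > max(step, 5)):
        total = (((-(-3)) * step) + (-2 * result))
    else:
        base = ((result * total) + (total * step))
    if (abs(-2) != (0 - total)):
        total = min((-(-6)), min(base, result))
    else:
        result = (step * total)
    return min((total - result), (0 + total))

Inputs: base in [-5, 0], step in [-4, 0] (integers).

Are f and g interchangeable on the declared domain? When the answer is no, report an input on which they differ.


The rewrite breaks on base=-5, step=-4, where the results are 2 and -4.
f: result := 4 | total := -9 | (((result + result) * (step + result)) > max(step, 5)): false | base := 0 | (abs(-2) != (0 - total)): true | total := 6 | result 2
g: result := 4 | total := -9 | (((step + result) * (result + result)) > max(step, 5)): false | base := 0 | (abs(-2) != (0 - total)): true | total := 0 | result -4
verdict: not equivalent; witness: base=-5, step=-4


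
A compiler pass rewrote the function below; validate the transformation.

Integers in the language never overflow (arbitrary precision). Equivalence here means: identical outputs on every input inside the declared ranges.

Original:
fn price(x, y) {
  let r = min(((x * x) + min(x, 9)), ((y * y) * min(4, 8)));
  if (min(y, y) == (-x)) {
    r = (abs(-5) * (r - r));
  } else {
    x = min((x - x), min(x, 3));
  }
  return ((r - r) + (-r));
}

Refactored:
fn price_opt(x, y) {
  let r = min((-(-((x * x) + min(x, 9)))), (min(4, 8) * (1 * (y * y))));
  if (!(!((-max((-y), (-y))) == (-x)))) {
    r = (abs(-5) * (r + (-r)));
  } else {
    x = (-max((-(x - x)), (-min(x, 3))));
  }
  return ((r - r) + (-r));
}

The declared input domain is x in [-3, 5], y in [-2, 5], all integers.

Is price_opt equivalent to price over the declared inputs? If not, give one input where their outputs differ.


This is a faithful refactor — constant usage differs; min/max/abs usage differs; arithmetic usage differs; boolean connective usage differs, but the computed results match everywhere.
As a probe, take x=3, y=0: price runs r = 0; (min(y, y) == (-x)) -> false; x = 0; return 0; price_opt runs r = 0; (!(!((-max((-y), (-y))) == (-x)))) -> false; x = 0; return 0; both end at 0.
Every one of the 72 inputs gives matching results.
verdict: equivalent


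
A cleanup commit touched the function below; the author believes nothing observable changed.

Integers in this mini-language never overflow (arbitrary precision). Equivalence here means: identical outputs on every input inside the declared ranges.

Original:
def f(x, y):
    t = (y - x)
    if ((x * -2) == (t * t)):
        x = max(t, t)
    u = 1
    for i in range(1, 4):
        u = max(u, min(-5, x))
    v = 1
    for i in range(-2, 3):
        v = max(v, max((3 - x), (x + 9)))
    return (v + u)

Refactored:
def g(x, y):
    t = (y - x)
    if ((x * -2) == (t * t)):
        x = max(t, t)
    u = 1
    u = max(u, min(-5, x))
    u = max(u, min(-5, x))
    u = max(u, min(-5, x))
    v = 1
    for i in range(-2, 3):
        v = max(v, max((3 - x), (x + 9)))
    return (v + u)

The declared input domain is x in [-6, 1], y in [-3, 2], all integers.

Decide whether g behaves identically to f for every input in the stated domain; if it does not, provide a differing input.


Behavior is preserved: although statement counts differ, and loop structure differs, and constant usage differs, and min/max/abs usage differs, the outputs never diverge.
As a probe, take x=-1, y=-3: f runs t := -2 | ((x * -2) == (t * t)): false | u := 1 | iter i=1: | u := 1 | iter i=2: | u := 1 | iter i=3: | u := 1 | v := 1 | iter i=-2: | v := 8 | iter i=-1: | v := 8 | iter i=0: | v := 8 | iter i=1: | v := 8 | iter i=2: | v := 8 | result 9; g runs t := -2 | ((x * -2) == (t * t)): false | u := 1 | u := 1 | u := 1 | u := 1 | v := 1 | iter i=-2: | v := 8 | iter i=-1: | v := 8 | iter i=0: | v := 8 | iter i=1: | v := 8 | iter i=2: | v := 8 | result 9; both end at 9.
Checked all 48 inputs in the declared domain: the outputs agree on every one.
verdict: equivalent


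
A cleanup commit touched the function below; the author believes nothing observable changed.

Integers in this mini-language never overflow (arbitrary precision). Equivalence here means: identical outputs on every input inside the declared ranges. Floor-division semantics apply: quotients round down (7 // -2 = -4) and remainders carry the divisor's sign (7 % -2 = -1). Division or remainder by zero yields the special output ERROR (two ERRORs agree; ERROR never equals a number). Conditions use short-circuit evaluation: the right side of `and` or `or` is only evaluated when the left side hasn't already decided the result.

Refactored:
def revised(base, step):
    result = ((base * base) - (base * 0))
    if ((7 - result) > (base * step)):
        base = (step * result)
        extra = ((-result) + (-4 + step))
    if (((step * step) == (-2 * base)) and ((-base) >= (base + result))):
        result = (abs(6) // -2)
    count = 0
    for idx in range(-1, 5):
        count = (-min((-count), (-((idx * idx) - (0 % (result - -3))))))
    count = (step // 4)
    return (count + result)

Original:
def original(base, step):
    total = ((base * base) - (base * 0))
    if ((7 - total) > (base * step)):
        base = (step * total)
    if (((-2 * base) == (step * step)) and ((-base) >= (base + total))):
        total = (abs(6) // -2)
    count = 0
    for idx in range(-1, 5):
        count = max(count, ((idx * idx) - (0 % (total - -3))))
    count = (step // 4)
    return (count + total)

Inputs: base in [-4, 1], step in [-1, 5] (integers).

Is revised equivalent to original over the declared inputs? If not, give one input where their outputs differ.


Equivalent — the differences include constant usage differs; also statement counts differ; also local variable names differ; also arithmetic usage differs; also min/max/abs usage differs, yet no declared input distinguishes the two.
As a probe, take base=1, step=3: original runs total := 1 | ((7 - total) > (base * step)): true | base := 3 | (((-2 * base) == (step * step)) and ((-base) >= (base + total))): false | count := 0 | iter idx=-1: | count := 1 | iter idx=0: | count := 1 | iter idx=1: | count := 1 | iter idx=2: | count := 4 | iter idx=3: | count := 9 | iter idx=4: | count := 16 | count := 0 | result 1; revised runs result := 1 | ((7 - result) > (base * step)): true | base := 3 | extra := -2 | (((step * step) == (-2 * base)) and ((-base) >= (base + result))): false | count := 0 | iter idx=-1: | count := 1 | iter idx=0: | count := 1 | iter idx=1: | count := 1 | iter idx=2: | count := 4 | iter idx=3: | count := 9 | iter idx=4: | count := 16 | count := 0 | result 1; both end at 1.
Across all 42 domain points the two functions coincide.
verdict: equivalent


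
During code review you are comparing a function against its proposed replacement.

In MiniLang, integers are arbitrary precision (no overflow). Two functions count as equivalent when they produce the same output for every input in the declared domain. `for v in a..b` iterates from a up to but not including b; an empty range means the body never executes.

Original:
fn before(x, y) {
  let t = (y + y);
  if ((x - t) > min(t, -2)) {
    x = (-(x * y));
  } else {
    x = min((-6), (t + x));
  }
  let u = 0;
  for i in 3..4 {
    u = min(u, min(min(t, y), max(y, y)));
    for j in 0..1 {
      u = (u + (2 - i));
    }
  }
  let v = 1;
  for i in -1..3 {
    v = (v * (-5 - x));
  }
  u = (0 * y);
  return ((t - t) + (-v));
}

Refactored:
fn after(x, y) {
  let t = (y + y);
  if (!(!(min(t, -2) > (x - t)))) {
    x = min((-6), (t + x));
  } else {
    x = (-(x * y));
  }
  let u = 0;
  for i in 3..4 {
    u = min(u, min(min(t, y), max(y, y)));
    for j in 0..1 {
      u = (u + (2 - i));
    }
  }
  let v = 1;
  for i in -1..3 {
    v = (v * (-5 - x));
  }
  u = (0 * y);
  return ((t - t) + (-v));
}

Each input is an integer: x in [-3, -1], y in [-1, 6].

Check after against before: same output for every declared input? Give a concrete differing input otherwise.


These are not equivalent — on x=-2, y=0 the outputs split (-1 vs -625).
before: t becomes 0; next ((x - t) > min(t, -2)) evaluates to false; next x becomes -6; next u becomes 0; next at i=3:; next u becomes 0; next at j=0:; next u becomes -1; next v becomes 1; next at i=-1:; next v becomes 1; next at i=0:; next v becomes 1; next at i=1:; next v becomes 1; next at i=2:; next v becomes 1; next u becomes 0; next final value -1
after: t becomes 0; next (!(!(min(t, -2) > (x - t)))) evaluates to false; next x becomes 0; next u becomes 0; next at i=3:; next u becomes 0; next at j=0:; next u becomes -1; next v becomes 1; next at i=-1:; next v becomes -5; next at i=0:; next v becomes 25; next at i=1:; next v becomes -125; next at i=2:; next v becomes 625; next u becomes 0; next final value -625
verdict: not equivalent; witness: x=-2, y=0


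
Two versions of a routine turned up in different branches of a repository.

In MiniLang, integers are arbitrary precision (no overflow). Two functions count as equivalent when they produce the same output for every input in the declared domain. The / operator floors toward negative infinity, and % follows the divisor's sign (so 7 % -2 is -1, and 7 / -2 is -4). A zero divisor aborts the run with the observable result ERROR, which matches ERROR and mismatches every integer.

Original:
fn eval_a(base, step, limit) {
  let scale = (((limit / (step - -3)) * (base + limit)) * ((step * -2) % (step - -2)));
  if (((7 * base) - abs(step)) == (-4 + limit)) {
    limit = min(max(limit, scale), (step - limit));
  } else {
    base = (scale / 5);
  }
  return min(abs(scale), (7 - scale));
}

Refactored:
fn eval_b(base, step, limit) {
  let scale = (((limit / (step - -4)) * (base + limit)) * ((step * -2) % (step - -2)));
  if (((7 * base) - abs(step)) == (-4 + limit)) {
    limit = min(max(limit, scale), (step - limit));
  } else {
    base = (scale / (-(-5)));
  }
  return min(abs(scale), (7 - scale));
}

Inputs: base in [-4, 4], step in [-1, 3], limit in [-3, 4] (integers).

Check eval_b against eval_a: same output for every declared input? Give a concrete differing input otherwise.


Try base=-3, step=1, limit=4.
eval_a: scale becomes 1; next (((7 * base) - abs(step)) == (-4 + limit)) evaluates to false; next base becomes 0; next final value 1
eval_b: scale becomes 0; next (((7 * base) - abs(step)) == (-4 + limit)) evaluates to false; next base becomes 0; next final value 0
1 vs 0 — the two versions disagree here.
verdict: not equivalent; witness: base=-3, step=1, limit=4


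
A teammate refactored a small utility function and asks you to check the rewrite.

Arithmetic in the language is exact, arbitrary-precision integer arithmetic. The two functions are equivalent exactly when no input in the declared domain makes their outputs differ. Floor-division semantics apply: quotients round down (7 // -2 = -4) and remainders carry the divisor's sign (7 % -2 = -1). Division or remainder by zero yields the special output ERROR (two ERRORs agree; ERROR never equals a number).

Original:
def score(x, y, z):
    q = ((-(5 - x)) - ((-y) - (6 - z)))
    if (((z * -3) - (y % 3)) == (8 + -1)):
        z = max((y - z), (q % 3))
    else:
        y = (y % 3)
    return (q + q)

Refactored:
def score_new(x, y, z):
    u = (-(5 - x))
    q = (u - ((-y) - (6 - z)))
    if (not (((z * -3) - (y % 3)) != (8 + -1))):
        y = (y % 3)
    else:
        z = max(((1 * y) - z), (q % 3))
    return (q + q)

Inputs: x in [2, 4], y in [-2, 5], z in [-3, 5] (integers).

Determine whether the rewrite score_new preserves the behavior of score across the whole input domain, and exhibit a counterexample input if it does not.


Although `(((z * -3) - (y % 3)) == (8 + -1))` became `(((z * -3) - (y % 3)) != (8 + -1))`, no input in the stated domain can expose it.
As a probe, take x=3, y=5, z=2: score runs q := 7 | (((z * -3) - (y % 3)) == (8 + -1)): false | y := 2 | result 14; score_new runs u := -2 | q := 7 | (not (((z * -3) - (y % 3)) != (8 + -1))): false | z := 3 | result 14; both end at 14.
Across all 216 domain points the two functions coincide.
verdict: equivalent


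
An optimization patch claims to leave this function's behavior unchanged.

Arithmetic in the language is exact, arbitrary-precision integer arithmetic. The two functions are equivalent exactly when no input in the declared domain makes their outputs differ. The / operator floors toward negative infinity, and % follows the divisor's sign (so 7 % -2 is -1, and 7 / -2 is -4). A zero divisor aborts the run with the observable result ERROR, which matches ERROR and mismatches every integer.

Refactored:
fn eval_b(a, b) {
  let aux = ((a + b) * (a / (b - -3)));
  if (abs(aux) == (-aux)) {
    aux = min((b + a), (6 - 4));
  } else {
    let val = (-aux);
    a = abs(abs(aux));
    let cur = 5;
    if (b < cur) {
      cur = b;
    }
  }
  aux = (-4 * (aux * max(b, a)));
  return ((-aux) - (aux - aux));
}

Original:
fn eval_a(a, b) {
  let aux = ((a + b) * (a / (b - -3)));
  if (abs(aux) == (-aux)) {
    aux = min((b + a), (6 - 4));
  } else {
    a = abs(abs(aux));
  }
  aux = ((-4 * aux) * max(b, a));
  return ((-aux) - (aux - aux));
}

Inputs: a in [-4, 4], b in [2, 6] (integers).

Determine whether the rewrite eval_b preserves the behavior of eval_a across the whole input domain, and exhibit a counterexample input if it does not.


Equivalent — the differences include constant usage differs; and comparison usage differs; and branching structure differs; and statement counts differ; and local variable names differ, yet no declared input distinguishes the two.
Spot check at a=0, b=2 — eval_a: aux becomes 0; next (abs(aux) == (-aux)) evaluates to true; next aux becomes 2; next aux becomes -16; next final value 16. eval_b: aux becomes 0; next (abs(aux) == (-aux)) evaluates to true; next aux becomes 2; next aux becomes -16; next final value 16. Both give 16.
An exhaustive pass over the 45 declared inputs shows identical outputs.
verdict: equivalent


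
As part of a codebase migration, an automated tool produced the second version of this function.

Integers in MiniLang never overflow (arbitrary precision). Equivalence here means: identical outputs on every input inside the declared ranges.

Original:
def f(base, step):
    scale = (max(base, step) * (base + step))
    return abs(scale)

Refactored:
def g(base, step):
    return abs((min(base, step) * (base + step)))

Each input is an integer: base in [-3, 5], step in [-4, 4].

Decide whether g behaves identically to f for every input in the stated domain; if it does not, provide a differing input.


Not equivalent: base=-3, step=-4 separates them (21 vs 28).
f: scale becomes 21; next final value 21
g: final value 28
verdict: not equivalent; witness: base=-3, step=-4


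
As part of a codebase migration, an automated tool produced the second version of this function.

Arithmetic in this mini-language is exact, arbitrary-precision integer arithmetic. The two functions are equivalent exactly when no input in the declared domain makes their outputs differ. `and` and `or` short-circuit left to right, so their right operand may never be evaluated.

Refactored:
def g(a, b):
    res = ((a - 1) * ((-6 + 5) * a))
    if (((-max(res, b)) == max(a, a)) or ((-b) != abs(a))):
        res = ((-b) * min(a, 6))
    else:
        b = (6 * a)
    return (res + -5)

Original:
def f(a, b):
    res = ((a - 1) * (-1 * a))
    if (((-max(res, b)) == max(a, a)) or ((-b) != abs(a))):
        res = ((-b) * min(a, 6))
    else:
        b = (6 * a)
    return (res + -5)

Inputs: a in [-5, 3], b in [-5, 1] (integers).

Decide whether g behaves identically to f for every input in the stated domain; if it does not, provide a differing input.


Side by side, the visible changes include: arithmetic usage differs, and constant usage differs.
Spot check at a=-5, b=-3 — f: res := -30 | (((-max(res, b)) == max(a, a)) or ((-b) != abs(a))): true | res := -15 | result -20. g: res := -30 | (((-max(res, b)) == max(a, a)) or ((-b) != abs(a))): true | res := -15 | result -20. Both give -20.
Every one of the 63 inputs gives matching results.
verdict: equivalent


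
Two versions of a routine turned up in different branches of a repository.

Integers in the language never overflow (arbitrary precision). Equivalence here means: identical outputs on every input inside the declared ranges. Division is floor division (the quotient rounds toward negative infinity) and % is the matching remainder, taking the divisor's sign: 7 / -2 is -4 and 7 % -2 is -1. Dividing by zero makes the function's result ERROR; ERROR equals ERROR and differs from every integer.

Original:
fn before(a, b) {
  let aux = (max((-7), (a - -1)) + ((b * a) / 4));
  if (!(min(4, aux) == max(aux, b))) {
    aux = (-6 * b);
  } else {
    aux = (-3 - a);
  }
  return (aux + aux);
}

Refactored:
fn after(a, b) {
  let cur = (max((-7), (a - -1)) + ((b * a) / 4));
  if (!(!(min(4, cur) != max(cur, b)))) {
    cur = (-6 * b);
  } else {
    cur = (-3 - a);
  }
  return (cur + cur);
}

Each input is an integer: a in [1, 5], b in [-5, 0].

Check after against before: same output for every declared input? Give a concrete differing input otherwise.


Behavior is preserved: although boolean connective usage differs; local variable names differ; comparison usage differs, the outputs never diverge.
Tracing a=5, b=-2: before: aux := 3 | (!(min(4, aux) == max(aux, b))): false | aux := -8 | result -16 | after: cur := 3 | (!(!(min(4, cur) != max(cur, b)))): false | cur := -8 | result -16 — matching result -16.
Every one of the 30 inputs gives matching results.
verdict: equivalent


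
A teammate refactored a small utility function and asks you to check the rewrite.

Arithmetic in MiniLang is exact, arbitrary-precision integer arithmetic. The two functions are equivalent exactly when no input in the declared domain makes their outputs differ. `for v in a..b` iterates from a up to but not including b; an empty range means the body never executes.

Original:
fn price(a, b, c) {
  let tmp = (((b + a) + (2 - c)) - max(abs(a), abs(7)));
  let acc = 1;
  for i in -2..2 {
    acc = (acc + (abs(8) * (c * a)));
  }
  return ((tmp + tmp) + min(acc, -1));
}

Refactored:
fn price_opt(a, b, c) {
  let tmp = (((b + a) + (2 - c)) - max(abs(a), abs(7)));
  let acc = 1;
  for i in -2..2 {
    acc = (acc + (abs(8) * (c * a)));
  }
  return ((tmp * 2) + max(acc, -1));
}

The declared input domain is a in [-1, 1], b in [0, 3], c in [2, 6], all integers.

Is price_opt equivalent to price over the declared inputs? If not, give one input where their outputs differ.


Input a=-1, b=0, c=2: -79 from price versus -17 from price_opt.
verdict: not equivalent; witness: a=-1, b=0, c=2


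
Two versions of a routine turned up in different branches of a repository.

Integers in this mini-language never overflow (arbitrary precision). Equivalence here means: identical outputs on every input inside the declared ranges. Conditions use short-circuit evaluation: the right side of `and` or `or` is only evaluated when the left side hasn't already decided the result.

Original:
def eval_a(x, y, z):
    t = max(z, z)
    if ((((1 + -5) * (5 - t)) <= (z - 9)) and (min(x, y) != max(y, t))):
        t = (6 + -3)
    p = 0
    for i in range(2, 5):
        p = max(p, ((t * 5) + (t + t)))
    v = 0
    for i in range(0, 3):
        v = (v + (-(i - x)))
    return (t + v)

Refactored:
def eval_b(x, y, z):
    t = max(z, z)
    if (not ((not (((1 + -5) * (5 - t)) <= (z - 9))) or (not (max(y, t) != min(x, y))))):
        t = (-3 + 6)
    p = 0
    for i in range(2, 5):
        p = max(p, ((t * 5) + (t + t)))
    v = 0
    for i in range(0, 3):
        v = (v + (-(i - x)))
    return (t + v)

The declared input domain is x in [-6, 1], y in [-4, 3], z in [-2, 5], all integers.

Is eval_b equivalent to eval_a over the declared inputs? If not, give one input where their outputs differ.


Reading the diff, among the changes: boolean connective usage differs.
As a probe, take x=-2, y=0, z=3: eval_a runs t becomes 3; next ((((1 + -5) * (5 - t)) <= (z - 9)) and (min(x, y) != max(y, t))) evaluates to true; next t becomes 3; next p becomes 0; next at i=2:; next p becomes 21; next at i=3:; next p becomes 21; next at i=4:; next p becomes 21; next v becomes 0; next at i=0:; next v becomes -2; next at i=1:; next v becomes -5; next at i=2:; next v becomes -9; next final value -6; eval_b runs t becomes 3; next (not ((not (((1 + -5) * (5 - t)) <= (z - 9))) or (not (max(y, t) != min(x, y))))) evaluates to true; next t becomes 3; next p becomes 0; next at i=2:; next p becomes 21; next at i=3:; next p becomes 21; next at i=4:; next p becomes 21; next v becomes 0; next at i=0:; next v becomes -2; next at i=1:; next v becomes -5; next at i=2:; next v becomes -9; next final value -6; both end at -6.
Every one of the 512 inputs gives matching results.
verdict: equivalent


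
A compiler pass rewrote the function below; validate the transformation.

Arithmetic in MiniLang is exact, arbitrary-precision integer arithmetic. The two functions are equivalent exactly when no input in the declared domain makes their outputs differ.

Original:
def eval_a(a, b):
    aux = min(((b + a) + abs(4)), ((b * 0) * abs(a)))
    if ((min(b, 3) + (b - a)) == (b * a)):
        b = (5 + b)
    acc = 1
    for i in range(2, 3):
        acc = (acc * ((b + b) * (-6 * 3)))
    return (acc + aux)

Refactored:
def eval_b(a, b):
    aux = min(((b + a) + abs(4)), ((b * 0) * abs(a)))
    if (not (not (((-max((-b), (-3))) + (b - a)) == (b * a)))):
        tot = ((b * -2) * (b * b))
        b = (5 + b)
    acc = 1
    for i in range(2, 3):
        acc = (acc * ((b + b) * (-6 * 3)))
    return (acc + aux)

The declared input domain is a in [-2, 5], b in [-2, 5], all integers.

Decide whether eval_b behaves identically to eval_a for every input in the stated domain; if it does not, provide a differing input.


Comparing the listings, the differences include: boolean connective usage differs; also arithmetic usage differs; also statement counts differ; also min/max/abs usage differs; also local variable names differ; also constant usage differs.
As a probe, take a=-1, b=1: eval_a runs aux = 0; ((min(b, 3) + (b - a)) == (b * a)) -> false; acc = 1; [i=2]; acc = -36; return -36; eval_b runs aux = 0; (not (not (((-max((-b), (-3))) + (b - a)) == (b * a)))) -> false; acc = 1; [i=2]; acc = -36; return -36; both end at -36.
An exhaustive pass over the 64 declared inputs shows identical outputs.
verdict: equivalent


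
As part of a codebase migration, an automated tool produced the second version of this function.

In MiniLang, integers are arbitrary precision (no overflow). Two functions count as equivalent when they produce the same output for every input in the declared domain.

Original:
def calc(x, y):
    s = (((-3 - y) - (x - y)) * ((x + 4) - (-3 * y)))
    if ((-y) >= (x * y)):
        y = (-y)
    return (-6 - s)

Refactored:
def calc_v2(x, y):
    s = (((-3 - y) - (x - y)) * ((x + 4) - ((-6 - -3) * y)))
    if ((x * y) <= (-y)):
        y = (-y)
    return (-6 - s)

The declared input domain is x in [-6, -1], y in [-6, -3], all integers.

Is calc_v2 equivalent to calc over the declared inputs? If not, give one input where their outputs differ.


Reading the diff, among the changes: constant usage differs, arithmetic usage differs, comparison usage differs.
Tracing x=-3, y=-3: calc: s = 0; ((-y) >= (x * y)) -> false; return -6 | calc_v2: s = 0; ((x * y) <= (-y)) -> false; return -6 — matching result -6.
Across all 24 domain points the two functions coincide.
verdict: equivalent


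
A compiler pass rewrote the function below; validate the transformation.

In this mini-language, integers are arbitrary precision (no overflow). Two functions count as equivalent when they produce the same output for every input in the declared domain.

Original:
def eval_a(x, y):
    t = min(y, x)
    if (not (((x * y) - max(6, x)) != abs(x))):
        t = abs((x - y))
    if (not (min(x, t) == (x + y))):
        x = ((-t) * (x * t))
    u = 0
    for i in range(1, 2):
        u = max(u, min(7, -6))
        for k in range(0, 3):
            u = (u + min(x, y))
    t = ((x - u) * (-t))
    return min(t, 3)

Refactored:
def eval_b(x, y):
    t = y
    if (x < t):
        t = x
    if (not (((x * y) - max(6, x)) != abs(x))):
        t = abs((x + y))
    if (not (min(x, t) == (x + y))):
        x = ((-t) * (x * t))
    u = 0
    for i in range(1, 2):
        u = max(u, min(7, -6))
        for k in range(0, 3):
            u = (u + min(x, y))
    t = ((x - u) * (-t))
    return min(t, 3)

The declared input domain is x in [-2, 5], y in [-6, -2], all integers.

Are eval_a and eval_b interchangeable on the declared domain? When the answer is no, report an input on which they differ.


Run the pair on x=-2, y=-4.
eval_a: t = -4; (not (((x * y) - max(6, x)) != abs(x))) -> true; t = 2; (not (min(x, t) == (x + y))) -> true; x = 8; u = 0; [i=1]; u = 0; [k=0]; u = -4; [k=1]; u = -8; [k=2]; u = -12; t = -40; return -40
eval_b: t = -4; (x < t) -> false; (not (((x * y) - max(6, x)) != abs(x))) -> true; t = 6; (not (min(x, t) == (x + y))) -> true; x = 72; u = 0; [i=1]; u = 0; [k=0]; u = -4; [k=1]; u = -8; [k=2]; u = -12; t = -504; return -504
-40 and -504 differ, so these are not the same function on this domain.
verdict: not equivalent; witness: x=-2, y=-4


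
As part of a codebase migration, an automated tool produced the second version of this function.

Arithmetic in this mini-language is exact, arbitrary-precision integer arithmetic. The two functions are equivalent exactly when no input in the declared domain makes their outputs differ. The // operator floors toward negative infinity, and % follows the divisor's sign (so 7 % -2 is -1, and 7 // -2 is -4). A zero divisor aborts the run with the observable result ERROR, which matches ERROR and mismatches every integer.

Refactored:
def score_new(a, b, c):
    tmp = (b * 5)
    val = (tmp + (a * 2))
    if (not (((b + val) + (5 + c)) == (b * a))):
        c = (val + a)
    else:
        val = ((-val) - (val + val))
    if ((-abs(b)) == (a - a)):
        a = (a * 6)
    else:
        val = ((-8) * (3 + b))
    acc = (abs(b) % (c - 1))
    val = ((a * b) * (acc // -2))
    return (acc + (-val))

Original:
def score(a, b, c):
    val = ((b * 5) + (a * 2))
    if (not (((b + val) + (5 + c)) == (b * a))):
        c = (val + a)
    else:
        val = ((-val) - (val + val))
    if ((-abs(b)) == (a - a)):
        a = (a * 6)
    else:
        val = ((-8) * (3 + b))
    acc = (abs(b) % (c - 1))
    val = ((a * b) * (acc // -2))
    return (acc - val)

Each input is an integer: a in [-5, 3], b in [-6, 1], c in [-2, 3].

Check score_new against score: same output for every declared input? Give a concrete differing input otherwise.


Although local variable names differ, statement counts differ, arithmetic usage differs, 432/432 inputs agree.
verdict: equivalent


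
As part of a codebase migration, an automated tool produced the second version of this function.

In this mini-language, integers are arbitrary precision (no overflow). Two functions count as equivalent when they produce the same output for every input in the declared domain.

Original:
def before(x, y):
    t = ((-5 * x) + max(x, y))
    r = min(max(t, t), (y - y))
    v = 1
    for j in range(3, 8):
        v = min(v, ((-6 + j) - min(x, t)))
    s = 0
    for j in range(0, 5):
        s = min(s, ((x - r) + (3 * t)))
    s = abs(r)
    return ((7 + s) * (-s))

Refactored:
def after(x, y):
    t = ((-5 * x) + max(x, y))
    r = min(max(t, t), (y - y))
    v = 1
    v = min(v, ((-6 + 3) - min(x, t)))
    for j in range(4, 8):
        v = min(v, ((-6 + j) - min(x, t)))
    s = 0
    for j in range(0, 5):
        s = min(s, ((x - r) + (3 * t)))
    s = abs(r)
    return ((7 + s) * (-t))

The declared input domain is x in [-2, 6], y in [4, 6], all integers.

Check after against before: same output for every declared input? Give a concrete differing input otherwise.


Take x=-2, y=4.
before: t=14, then r=0, then v=1, then (j=3), then v=-1, then (j=4), then v=-1, then (j=5), then v=-1, then (j=6), then v=-1, then (j=7), then v=-1, then s=0, then (j=0), then s=0, then (j=1), then s=0, then (j=2), then s=0, then (j=3), then s=0, then (j=4), then s=0, then s=0, then returns 0
after: t=14, then r=0, then v=1, then v=-1, then (j=4), then v=-1, then (j=5), then v=-1, then (j=6), then v=-1, then (j=7), then v=-1, then s=0, then (j=0), then s=0, then (j=1), then s=0, then (j=2), then s=0, then (j=3), then s=0, then (j=4), then s=0, then s=0, then returns -98
0 and -98 differ, so these are not the same function on this domain.
verdict: not equivalent; witness: x=-2, y=4


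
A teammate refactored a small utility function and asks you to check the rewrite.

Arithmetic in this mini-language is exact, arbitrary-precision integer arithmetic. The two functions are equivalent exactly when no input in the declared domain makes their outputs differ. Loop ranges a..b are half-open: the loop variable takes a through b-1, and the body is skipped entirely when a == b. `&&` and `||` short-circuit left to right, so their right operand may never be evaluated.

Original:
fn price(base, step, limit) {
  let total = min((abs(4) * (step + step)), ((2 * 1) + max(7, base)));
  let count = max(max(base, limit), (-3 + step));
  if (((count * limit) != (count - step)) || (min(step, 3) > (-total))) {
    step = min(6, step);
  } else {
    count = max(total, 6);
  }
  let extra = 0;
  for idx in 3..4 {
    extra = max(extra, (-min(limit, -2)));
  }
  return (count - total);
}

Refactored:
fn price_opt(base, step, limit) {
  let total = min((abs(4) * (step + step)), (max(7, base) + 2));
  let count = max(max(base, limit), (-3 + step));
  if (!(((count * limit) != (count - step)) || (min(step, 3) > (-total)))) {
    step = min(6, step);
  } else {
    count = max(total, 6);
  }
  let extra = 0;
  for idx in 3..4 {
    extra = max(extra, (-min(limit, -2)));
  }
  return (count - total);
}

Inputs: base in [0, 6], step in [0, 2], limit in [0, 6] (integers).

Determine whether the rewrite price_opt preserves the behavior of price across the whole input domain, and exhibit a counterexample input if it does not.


Run the pair on base=0, step=0, limit=0.
price: total=0, then count=0, then (((count * limit) != (count - step)) || (min(step, 3) > (-total))) is false, then count=6, then extra=0, then (idx=3), then extra=2, then returns 6
price_opt: total=0, then count=0, then (!(((count * limit) != (count - step)) || (min(step, 3) > (-total)))) is true, then step=0, then extra=0, then (idx=3), then extra=2, then returns 0
6 vs 0 — the two versions disagree here.
verdict: not equivalent; witness: base=0, step=0, limit=0


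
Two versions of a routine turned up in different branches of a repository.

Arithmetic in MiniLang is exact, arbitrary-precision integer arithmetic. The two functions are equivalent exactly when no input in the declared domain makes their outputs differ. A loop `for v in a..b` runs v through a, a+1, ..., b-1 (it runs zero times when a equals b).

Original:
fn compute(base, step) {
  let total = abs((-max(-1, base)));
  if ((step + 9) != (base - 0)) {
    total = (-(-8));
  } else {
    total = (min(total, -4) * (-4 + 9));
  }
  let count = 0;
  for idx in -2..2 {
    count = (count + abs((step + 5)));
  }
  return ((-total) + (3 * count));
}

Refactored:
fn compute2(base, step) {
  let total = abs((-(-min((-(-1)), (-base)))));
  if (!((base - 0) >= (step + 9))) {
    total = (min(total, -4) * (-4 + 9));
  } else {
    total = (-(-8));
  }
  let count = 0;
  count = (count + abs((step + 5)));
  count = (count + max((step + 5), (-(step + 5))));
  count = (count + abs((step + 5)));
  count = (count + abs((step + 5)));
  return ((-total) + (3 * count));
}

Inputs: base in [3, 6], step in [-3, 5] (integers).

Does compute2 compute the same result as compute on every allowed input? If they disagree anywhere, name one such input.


There is a counterexample at base=3, step=-3: 16 on one side, 44 on the other.
compute: total := 3 | ((step + 9) != (base - 0)): true | total := 8 | count := 0 | iter idx=-2: | count := 2 | iter idx=-1: | count := 4 | iter idx=0: | count := 6 | iter idx=1: | count := 8 | result 16
compute2: total := 3 | (!((base - 0) >= (step + 9))): true | total := -20 | count := 0 | count := 2 | count := 4 | count := 6 | count := 8 | result 44
verdict: not equivalent; witness: base=3, step=-3
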